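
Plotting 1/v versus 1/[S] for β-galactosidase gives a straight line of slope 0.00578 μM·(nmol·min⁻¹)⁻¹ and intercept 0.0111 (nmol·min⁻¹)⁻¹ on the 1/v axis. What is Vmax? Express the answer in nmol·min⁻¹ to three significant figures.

The y-intercept of a Lineweaver–Burk plot equals 1/Vmax, so Vmax = 1/0.0111 = 90.1 nmol·min⁻¹.

90.1 nmol·min⁻¹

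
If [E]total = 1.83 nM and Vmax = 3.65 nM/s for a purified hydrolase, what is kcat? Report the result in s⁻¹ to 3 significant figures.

1.99 s⁻¹

kcat = Vmax/[E]total = 3.65 nM/s / 1.83 nM = 1.99 s⁻¹.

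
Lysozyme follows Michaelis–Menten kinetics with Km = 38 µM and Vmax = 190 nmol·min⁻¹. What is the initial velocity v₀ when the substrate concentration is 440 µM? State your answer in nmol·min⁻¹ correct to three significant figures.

[S]/(Km+[S]) = 440/478.0 = 0.9205, the fractional saturation.
v = 0.9205 × Vmax = 0.9205 × 190 = 175 nmol·min⁻¹.

175 nmol·min⁻¹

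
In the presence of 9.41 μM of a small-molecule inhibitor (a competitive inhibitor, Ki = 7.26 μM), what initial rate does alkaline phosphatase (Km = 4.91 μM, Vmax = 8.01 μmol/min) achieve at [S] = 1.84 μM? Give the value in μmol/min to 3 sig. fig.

α = 1 + [I]/Ki = 1 + 9.41/7.26 = 2.296.
For a competitive inhibitor, Vmax is unchanged and the apparent Km becomes α·Km: Km,app = 11.3 μM, Vmax,app = 8.01 μmol/min.
v = Vmax,app·[S]/(Km,app + [S]) = 8.01 × 1.84/(11.3 + 1.84) = 1.12 μmol/min.

1.12 μmol/min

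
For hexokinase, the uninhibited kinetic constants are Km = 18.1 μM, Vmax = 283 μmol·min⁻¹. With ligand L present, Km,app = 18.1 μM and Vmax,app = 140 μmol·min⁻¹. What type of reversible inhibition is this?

noncompetitive

Vmax decreases (283 → 140 μmol·min⁻¹) while Km is unchanged — pure noncompetitive inhibition.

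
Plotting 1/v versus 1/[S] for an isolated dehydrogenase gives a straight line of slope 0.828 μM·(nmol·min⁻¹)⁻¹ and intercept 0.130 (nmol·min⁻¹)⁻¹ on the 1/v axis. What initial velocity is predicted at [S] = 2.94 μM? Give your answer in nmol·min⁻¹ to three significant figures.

The y-intercept is 1/Vmax, so Vmax = 1/0.130 = 7.69 nmol·min⁻¹.
The slope is Km/Vmax, so Km = 0.828 × 7.69 = 6.37 μM.
Then v = 7.69 × 2.94/(6.37 + 2.94) = 2.43 nmol·min⁻¹.

2.43 nmol·min⁻¹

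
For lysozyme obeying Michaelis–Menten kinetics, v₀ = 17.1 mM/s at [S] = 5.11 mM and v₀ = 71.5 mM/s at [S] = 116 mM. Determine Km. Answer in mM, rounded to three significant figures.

19.9 mM

From v = Vmax[S]/(Km+[S]), each point gives Vmax = v(Km+[S])/[S].
Equating: 17.1(Km+5.11)/5.11 = 71.5(Km+116)/116.
3.346·Km + 17.1 = 0.6164·Km + 71.5, so (3.346 − 0.6164)·Km = 71.5 − 17.1.
Km = 54.40/2.730 = 19.9 mM; then Vmax = 17.1(19.9+5.11)/5.11 = 83.8 mM/s.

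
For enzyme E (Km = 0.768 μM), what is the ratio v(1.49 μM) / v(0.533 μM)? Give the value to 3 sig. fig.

Since Vmax cancels, v₂/v₁ = [S]₂(Km+[S]₁) / [S]₁(Km+[S]₂).
= 1.49×(0.768+0.533) / (0.533×(0.768+1.49)) = 1.938/1.204 = 1.61.

1.61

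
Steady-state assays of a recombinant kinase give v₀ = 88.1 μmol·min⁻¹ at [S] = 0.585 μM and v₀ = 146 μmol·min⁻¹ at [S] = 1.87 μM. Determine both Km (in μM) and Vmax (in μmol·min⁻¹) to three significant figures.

Km = 0.798 μM; Vmax = 208 μmol·min⁻¹

In reciprocal form, 1/v = (Km/Vmax)·(1/[S]) + 1/Vmax. The two points give (1/[S], 1/v) = (1.709, 0.01135) and (0.5348, 0.006849).
Slope = (0.01135 − 0.006849)/(1.709 − 0.5348) = 0.003832; intercept = 0.01135 − 0.003832×1.709 = 0.004800.
Vmax = 1/intercept = 208 μmol·min⁻¹; Km = slope × Vmax = 0.003832 × 208 = 0.798 μM.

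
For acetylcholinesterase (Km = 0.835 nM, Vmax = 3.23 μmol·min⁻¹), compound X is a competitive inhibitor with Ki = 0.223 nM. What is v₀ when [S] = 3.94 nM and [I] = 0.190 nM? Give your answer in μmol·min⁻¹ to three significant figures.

α = 1 + [I]/Ki = 1 + 0.190/0.223 = 1.852.
For a competitive inhibitor, Vmax is unchanged and the apparent Km becomes α·Km: Km,app = 1.55 nM, Vmax,app = 3.23 μmol·min⁻¹.
v = Vmax,app·[S]/(Km,app + [S]) = 3.23 × 3.94/(1.55 + 3.94) = 2.32 μmol·min⁻¹.

2.32 μmol·min⁻¹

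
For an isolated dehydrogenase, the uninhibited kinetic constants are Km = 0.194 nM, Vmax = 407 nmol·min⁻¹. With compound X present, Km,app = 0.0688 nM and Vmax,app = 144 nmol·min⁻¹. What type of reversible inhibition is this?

Both Km and Vmax decrease by the same factor (~2.82-fold) — characteristic of uncompetitive inhibition.

uncompetitive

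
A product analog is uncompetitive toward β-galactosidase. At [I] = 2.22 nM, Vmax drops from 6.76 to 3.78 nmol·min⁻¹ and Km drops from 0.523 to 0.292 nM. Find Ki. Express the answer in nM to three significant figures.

Uncompetitive: Vmax,app = Vmax/α (and Km,app = Km/α) with α = 1 + [I]/Ki.
α = Vmax/Vmax,app = 6.76/3.78 = 1.788.
Since α = 1 + [I]/Ki, [I]/Ki = 1.788 − 1 = 0.7884 and Ki = 2.22/0.7884 = 2.82 nM.

2.82 nM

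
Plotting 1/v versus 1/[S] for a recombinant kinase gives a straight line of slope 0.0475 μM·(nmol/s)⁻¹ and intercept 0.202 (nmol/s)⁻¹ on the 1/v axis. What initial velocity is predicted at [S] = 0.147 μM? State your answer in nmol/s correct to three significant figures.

1.90 nmol/s

The y-intercept is 1/Vmax, so Vmax = 1/0.202 = 4.95 nmol/s.
The slope is Km/Vmax, so Km = 0.0475 × 4.95 = 0.235 μM.
Then v = 4.95 × 0.147/(0.235 + 0.147) = 1.90 nmol/s.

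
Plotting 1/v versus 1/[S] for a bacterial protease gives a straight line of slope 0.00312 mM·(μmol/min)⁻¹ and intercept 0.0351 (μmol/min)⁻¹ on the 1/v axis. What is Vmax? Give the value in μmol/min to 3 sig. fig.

28.5 μmol/min

The y-intercept of a Lineweaver–Burk plot equals 1/Vmax, so Vmax = 1/0.0351 = 28.5 μmol/min.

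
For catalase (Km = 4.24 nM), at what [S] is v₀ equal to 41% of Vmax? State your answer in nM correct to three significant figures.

2.95 nM

v/Vmax = [S]/(Km+[S]) = 0.41, so [S] = Km·0.41/(1 − 0.41) = 4.24 × 0.6949.
[S] = 2.95 nM.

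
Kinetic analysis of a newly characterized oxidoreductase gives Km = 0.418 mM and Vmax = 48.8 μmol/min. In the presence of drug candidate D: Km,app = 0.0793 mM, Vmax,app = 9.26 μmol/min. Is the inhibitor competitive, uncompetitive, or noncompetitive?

uncompetitive

Both Km and Vmax decrease by the same factor (~5.27-fold) — characteristic of uncompetitive inhibition.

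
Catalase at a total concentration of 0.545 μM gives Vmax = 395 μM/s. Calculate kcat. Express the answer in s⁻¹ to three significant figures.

kcat = Vmax/[E]total = 395 μM/s / 0.545 μM = 725 s⁻¹.

725 s⁻¹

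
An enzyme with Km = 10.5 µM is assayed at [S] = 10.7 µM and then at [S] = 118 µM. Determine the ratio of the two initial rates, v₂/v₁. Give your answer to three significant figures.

1.82

The fractional saturations are [S]/(Km+[S]) = 10.7/21.20 = 0.5047 and 118/128.5 = 0.9183.
v₂/v₁ is just their ratio: 0.9183/0.5047 = 1.82.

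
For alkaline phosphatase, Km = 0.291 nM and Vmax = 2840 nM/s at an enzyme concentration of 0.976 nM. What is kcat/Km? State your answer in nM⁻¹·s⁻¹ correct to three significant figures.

kcat = Vmax/[E]total = 2840/0.976 = 2910 s⁻¹.
kcat/Km = 2910/0.291 = 10000 nM⁻¹·s⁻¹.

10000 nM⁻¹·s⁻¹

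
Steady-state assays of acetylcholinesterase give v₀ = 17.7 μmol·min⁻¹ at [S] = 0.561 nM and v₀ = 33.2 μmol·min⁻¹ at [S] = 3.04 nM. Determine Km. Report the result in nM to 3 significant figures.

0.751 nM

From v = Vmax[S]/(Km+[S]), each point gives Vmax = v(Km+[S])/[S].
Equating: 17.7(Km+0.561)/0.561 = 33.2(Km+3.04)/3.04.
31.55·Km + 17.7 = 10.92·Km + 33.2, so (31.55 − 10.92)·Km = 33.2 − 17.7.
Km = 15.50/20.63 = 0.751 nM; then Vmax = 17.7(0.751+0.561)/0.561 = 41.4 μmol·min⁻¹.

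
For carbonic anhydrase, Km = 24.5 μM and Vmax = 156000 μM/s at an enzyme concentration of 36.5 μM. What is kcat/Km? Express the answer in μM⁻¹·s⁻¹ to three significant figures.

174 μM⁻¹·s⁻¹

kcat = Vmax/[E]total = 156000/36.5 = 4270 s⁻¹.
kcat/Km = 4270/24.5 = 174 μM⁻¹·s⁻¹.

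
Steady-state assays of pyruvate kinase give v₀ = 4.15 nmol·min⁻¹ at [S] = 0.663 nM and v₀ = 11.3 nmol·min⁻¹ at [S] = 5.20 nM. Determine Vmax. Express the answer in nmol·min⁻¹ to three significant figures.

15.1 nmol·min⁻¹

In reciprocal form, 1/v = (Km/Vmax)·(1/[S]) + 1/Vmax. The two points give (1/[S], 1/v) = (1.508, 0.2410) and (0.1923, 0.08850).
Slope = (0.2410 − 0.08850)/(1.508 − 0.1923) = 0.1159; intercept = 0.2410 − 0.1159×1.508 = 0.06622.
Vmax = 1/intercept = 15.1 nmol·min⁻¹; Km = slope × Vmax = 0.1159 × 15.1 = 1.75 nM.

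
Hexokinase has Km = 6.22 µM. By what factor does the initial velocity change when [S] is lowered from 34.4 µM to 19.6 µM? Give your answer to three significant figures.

0.896

Since Vmax cancels, v₂/v₁ = [S]₂(Km+[S]₁) / [S]₁(Km+[S]₂).
= 19.6×(6.22+34.4) / (34.4×(6.22+19.6)) = 796.2/888.2 = 0.896.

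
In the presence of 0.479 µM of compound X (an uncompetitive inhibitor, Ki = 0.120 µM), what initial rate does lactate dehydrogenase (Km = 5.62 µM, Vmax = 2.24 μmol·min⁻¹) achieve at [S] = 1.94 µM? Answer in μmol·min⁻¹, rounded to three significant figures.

With α = 1 + [I]/Ki = 1 + 0.479/0.120 = 4.992, the uncompetitive rate law is v = (Vmax/α)·[S] / (Km/α + [S]).
v = (2.24/4.992)×1.94 / (5.62/4.992 + 1.94) = 0.8706/3.066 = 0.284 μmol·min⁻¹.

0.284 μmol·min⁻¹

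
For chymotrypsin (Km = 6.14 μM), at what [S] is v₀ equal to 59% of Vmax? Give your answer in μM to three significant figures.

8.84 μM

v/Vmax = [S]/(Km+[S]) = 0.59, so [S] = Km·0.59/(1 − 0.59) = 6.14 × 1.439.
[S] = 8.84 μM.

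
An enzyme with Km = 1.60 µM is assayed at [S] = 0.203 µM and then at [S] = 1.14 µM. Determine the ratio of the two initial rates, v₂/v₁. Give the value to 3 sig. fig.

3.70

Since Vmax cancels, v₂/v₁ = [S]₂(Km+[S]₁) / [S]₁(Km+[S]₂).
= 1.14×(1.60+0.203) / (0.203×(1.60+1.14)) = 2.055/0.5562 = 3.70.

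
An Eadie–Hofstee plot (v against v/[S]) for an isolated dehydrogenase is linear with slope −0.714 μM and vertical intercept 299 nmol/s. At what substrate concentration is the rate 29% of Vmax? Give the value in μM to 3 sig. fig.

The Eadie–Hofstee slope gives Km = 0.714 μM (slope = −Km).
v/Vmax = [S]/(Km+[S]) = 0.29 ⇒ [S] = Km·0.29/(1−0.29) = 0.714 × 0.4085 = 0.292 μM.

0.292 μM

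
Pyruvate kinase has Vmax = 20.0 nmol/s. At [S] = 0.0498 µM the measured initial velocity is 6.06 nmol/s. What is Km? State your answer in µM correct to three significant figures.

From v = Vmax[S]/(Km+[S]), Km = [S](Vmax − v)/v.
Km = 0.0498 × (20.0 − 6.06) / 6.06 = 0.6942/6.06 = 0.115 µM.

0.115 µM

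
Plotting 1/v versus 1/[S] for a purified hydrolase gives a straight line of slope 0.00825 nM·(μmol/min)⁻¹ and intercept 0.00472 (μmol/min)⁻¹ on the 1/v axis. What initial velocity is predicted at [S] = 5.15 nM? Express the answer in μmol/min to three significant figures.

The y-intercept is 1/Vmax, so Vmax = 1/0.00472 = 212 μmol/min.
The slope is Km/Vmax, so Km = 0.00825 × 212 = 1.75 nM.
Then v = 212 × 5.15/(1.75 + 5.15) = 158 μmol/min.

158 μmol/min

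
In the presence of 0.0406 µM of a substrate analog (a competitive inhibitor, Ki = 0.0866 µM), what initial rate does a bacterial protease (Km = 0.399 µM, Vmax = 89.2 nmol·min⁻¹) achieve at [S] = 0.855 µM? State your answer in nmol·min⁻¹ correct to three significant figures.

With α = 1 + [I]/Ki = 1 + 0.0406/0.0866 = 1.469, the competitive rate law is v = Vmax[S] / (αKm + [S]).
v = 89.2×0.855 / (1.469×0.399 + 0.855) = 76.27/1.441 = 52.9 nmol·min⁻¹.

52.9 nmol·min⁻¹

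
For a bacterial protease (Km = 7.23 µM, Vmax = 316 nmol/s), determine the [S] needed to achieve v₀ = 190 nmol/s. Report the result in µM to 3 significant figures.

10.9 µM

The required fractional saturation is v/Vmax = 190/316 = 0.6013.
Then [S]/(Km+[S]) = 0.6013 ⇒ [S] = 7.23 × 0.6013/(1 − 0.6013) = 10.9 µM.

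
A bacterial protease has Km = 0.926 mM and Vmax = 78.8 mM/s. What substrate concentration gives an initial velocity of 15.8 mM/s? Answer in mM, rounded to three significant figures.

The required fractional saturation is v/Vmax = 15.8/78.8 = 0.2005.
Then [S]/(Km+[S]) = 0.2005 ⇒ [S] = 0.926 × 0.2005/(1 − 0.2005) = 0.232 mM.

0.232 mM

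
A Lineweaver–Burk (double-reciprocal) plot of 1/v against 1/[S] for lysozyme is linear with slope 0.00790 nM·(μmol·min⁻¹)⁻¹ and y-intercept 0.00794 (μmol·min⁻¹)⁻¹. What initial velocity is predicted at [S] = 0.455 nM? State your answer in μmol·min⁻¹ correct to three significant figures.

39.5 μmol·min⁻¹

The y-intercept is 1/Vmax, so Vmax = 1/0.00794 = 126 μmol·min⁻¹.
The slope is Km/Vmax, so Km = 0.00790 × 126 = 0.995 nM.
Then v = 126 × 0.455/(0.995 + 0.455) = 39.5 μmol·min⁻¹.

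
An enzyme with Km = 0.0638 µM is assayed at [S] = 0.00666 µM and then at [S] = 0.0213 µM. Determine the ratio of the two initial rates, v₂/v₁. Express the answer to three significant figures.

2.65

The fractional saturations are [S]/(Km+[S]) = 0.00666/0.07046 = 0.09452 and 0.0213/0.08510 = 0.2503.
v₂/v₁ is just their ratio: 0.2503/0.09452 = 2.65.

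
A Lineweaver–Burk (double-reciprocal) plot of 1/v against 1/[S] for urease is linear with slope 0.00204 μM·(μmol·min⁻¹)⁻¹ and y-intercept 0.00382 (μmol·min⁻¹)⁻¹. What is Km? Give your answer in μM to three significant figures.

y-intercept = 1/Vmax ⇒ Vmax = 262 μmol·min⁻¹; slope = Km/Vmax ⇒ Km = slope × Vmax.
Km = 0.00204 × 262 = 0.534 μM.

0.534 μM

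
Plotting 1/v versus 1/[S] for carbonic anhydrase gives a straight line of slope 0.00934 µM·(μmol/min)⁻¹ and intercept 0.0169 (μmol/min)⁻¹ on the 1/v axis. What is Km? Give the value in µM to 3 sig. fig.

y-intercept = 1/Vmax ⇒ Vmax = 59.2 μmol/min; slope = Km/Vmax ⇒ Km = slope × Vmax.
Km = 0.00934 × 59.2 = 0.553 µM.

0.553 µM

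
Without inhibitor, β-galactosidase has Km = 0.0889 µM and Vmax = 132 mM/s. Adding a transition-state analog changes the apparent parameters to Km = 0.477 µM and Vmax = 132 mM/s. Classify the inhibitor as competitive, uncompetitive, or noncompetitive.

competitive

Km increases (0.0889 → 0.477 µM) while Vmax is unchanged — the hallmark of competitive inhibition.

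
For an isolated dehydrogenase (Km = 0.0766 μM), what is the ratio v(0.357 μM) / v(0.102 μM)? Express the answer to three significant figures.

1.44

The fractional saturations are [S]/(Km+[S]) = 0.102/0.1786 = 0.5711 and 0.357/0.4336 = 0.8233.
v₂/v₁ is just their ratio: 0.8233/0.5711 = 1.44.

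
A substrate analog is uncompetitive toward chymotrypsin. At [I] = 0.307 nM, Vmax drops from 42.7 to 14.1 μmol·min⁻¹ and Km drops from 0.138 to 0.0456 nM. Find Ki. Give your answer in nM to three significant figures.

0.151 nM

Uncompetitive: Vmax,app = Vmax/α (and Km,app = Km/α) with α = 1 + [I]/Ki.
α = Vmax/Vmax,app = 42.7/14.1 = 3.028.
Ki = [I]/(α − 1) = 0.307/2.028 = 0.151 nM.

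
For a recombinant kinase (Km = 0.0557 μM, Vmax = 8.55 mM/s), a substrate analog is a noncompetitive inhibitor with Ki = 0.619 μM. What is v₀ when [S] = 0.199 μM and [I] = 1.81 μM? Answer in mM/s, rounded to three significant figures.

1.70 mM/s

α = 1 + [I]/Ki = 1 + 1.81/0.619 = 3.924.
For a noncompetitive inhibitor, Vmax is reduced to Vmax/α while Km is unchanged: Km,app = 0.0557 μM, Vmax,app = 2.18 mM/s.
v = Vmax,app·[S]/(Km,app + [S]) = 2.18 × 0.199/(0.0557 + 0.199) = 1.70 mM/s.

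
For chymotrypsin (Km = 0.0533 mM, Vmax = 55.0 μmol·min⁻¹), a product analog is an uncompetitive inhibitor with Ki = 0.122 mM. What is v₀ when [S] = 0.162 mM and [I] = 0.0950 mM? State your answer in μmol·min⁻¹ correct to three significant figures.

26.1 μmol·min⁻¹

With α = 1 + [I]/Ki = 1 + 0.0950/0.122 = 1.779, the uncompetitive rate law is v = (Vmax/α)·[S] / (Km/α + [S]).
v = (55.0/1.779)×0.162 / (0.0533/1.779 + 0.162) = 5.009/0.1920 = 26.1 μmol·min⁻¹.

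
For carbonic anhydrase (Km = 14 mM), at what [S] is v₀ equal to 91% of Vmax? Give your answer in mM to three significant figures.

v/Vmax = [S]/(Km+[S]) = 0.91, so [S] = Km·0.91/(1 − 0.91) = 14 × 10.11.
[S] = 142 mM.

142 mM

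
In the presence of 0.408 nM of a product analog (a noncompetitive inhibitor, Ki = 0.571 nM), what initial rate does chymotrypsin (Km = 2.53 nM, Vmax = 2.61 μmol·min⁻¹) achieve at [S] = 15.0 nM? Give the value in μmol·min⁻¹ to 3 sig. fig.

With α = 1 + [I]/Ki = 1 + 0.408/0.571 = 1.715, the noncompetitive rate law is v = (Vmax/α)·[S] / (Km + [S]).
v = (2.61/1.715)×15.0 / (2.53 + 15.0) = 22.83/17.53 = 1.30 μmol·min⁻¹.

1.30 μmol·min⁻¹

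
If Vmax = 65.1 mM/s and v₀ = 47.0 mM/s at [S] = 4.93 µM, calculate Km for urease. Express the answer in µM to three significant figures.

From v = Vmax[S]/(Km+[S]), Km = [S](Vmax − v)/v.
Km = 4.93 × (65.1 − 47.0) / 47.0 = 89.23/47.0 = 1.90 µM.

1.90 µM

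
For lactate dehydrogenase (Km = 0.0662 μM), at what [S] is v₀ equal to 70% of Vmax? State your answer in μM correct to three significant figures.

0.154 μM

v/Vmax = [S]/(Km+[S]) = 0.7, so [S] = Km·0.7/(1 − 0.7) = 0.0662 × 2.333.
[S] = 0.154 μM.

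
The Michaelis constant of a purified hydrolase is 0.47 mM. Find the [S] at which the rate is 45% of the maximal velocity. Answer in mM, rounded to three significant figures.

0.385 mM

v/Vmax = [S]/(Km+[S]) = 0.45, so [S] = Km·0.45/(1 − 0.45) = 0.47 × 0.8182.
[S] = 0.385 mM.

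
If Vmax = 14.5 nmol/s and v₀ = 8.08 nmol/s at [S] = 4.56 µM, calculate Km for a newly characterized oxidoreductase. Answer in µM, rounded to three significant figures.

From v = Vmax[S]/(Km+[S]), Km = [S](Vmax − v)/v.
Km = 4.56 × (14.5 − 8.08) / 8.08 = 29.28/8.08 = 3.62 µM.

3.62 µM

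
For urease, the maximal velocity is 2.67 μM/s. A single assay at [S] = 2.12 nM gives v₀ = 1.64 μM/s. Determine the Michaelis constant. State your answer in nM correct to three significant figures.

1.33 nM

v/Vmax = 1.64/2.67 = 0.6142 = [S]/(Km+[S]).
So Km + [S] = [S]/0.6142 = 3.451 nM, giving Km = 3.451 − 2.12 = 1.33 nM.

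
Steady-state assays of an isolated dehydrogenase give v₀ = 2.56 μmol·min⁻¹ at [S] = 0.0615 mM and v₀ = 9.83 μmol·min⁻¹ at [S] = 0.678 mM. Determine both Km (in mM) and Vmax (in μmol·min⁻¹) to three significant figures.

In reciprocal form, 1/v = (Km/Vmax)·(1/[S]) + 1/Vmax. The two points give (1/[S], 1/v) = (16.26, 0.3906) and (1.475, 0.1017).
Slope = (0.3906 − 0.1017)/(16.26 − 1.475) = 0.01954; intercept = 0.3906 − 0.01954×16.26 = 0.07291.
Vmax = 1/intercept = 13.7 μmol·min⁻¹; Km = slope × Vmax = 0.01954 × 13.7 = 0.268 mM.

Km = 0.268 mM; Vmax = 13.7 μmol·min⁻¹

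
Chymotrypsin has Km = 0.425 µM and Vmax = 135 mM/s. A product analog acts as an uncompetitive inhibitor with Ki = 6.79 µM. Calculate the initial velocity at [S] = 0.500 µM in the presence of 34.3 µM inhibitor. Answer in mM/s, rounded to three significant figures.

With α = 1 + [I]/Ki = 1 + 34.3/6.79 = 6.052, the uncompetitive rate law is v = (Vmax/α)·[S] / (Km/α + [S]).
v = (135/6.052)×0.500 / (0.425/6.052 + 0.500) = 11.15/0.5702 = 19.6 mM/s.

19.6 mM/s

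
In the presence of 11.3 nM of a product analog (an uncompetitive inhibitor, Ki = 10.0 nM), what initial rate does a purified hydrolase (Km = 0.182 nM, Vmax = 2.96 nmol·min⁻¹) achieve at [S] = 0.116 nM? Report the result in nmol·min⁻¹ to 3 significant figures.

α = 1 + [I]/Ki = 1 + 11.3/10.0 = 2.130.
For an uncompetitive inhibitor, both parameters are divided by α, giving Vmax/α and Km/α: Km,app = 0.0854 nM, Vmax,app = 1.39 nmol·min⁻¹.
v = Vmax,app·[S]/(Km,app + [S]) = 1.39 × 0.116/(0.0854 + 0.116) = 0.800 nmol·min⁻¹.

0.800 nmol·min⁻¹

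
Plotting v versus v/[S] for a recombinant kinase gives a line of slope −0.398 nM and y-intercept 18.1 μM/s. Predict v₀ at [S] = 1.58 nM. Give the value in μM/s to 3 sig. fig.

14.5 μM/s

In the Eadie–Hofstee form v = Vmax − Km·(v/[S]), the slope is −Km and the intercept is Vmax, so Km = 0.398 nM and Vmax = 18.1 μM/s.
v = 18.1 × 1.58/(0.398 + 1.58) = 14.5 μM/s.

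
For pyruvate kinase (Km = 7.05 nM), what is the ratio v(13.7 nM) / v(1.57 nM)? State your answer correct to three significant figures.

The fractional saturations are [S]/(Km+[S]) = 1.57/8.620 = 0.1821 and 13.7/20.75 = 0.6602.
v₂/v₁ is just their ratio: 0.6602/0.1821 = 3.63.

3.63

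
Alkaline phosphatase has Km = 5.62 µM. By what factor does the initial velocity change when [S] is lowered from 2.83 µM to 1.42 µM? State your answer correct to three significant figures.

Since Vmax cancels, v₂/v₁ = [S]₂(Km+[S]₁) / [S]₁(Km+[S]₂).
= 1.42×(5.62+2.83) / (2.83×(5.62+1.42)) = 12.00/19.92 = 0.602.

0.602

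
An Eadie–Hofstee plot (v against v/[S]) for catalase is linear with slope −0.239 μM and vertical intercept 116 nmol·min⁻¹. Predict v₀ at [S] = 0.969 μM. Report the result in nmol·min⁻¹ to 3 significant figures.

93.0 nmol·min⁻¹

In the Eadie–Hofstee form v = Vmax − Km·(v/[S]), the slope is −Km and the intercept is Vmax, so Km = 0.239 μM and Vmax = 116 nmol·min⁻¹.
v = 116 × 0.969/(0.239 + 0.969) = 93.0 nmol·min⁻¹.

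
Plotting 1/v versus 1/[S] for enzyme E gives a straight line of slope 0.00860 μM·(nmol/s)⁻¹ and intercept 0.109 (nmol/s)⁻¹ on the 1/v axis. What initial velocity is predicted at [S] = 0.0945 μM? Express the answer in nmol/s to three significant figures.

5.00 nmol/s

The y-intercept is 1/Vmax, so Vmax = 1/0.109 = 9.17 nmol/s.
The slope is Km/Vmax, so Km = 0.00860 × 9.17 = 0.0789 μM.
Then v = 9.17 × 0.0945/(0.0789 + 0.0945) = 5.00 nmol/s.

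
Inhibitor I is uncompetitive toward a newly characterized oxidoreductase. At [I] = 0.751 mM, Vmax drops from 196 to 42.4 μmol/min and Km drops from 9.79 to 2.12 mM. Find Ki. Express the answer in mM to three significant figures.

0.207 mM

Uncompetitive: Vmax,app = Vmax/α (and Km,app = Km/α) with α = 1 + [I]/Ki.
α = Vmax/Vmax,app = 196/42.4 = 4.623.
Since α = 1 + [I]/Ki, [I]/Ki = 4.623 − 1 = 3.623 and Ki = 0.751/3.623 = 0.207 mM.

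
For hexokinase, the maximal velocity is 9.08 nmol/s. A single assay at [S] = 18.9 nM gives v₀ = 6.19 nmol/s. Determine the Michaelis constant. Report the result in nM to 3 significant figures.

8.82 nM

v/Vmax = 6.19/9.08 = 0.6817 = [S]/(Km+[S]).
So Km + [S] = [S]/0.6817 = 27.72 nM, giving Km = 27.72 − 18.9 = 8.82 nM.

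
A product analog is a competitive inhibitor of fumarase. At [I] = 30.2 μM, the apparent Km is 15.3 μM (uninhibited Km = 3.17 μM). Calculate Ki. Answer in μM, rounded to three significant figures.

Competitive: Km,app = α·Km with α = 1 + [I]/Ki.
α = Km,app/Km = 15.3/3.17 = 4.826.
Ki = [I]/(α − 1) = 30.2/3.826 = 7.89 μM.

7.89 μM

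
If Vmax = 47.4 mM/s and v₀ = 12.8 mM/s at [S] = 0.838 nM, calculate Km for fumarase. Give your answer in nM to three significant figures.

From v = Vmax[S]/(Km+[S]), Km = [S](Vmax − v)/v.
Km = 0.838 × (47.4 − 12.8) / 12.8 = 28.99/12.8 = 2.27 nM.

2.27 nM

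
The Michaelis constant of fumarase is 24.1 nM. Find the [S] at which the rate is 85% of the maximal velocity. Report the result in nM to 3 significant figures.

v/Vmax = [S]/(Km+[S]) = 0.85, so [S] = Km·0.85/(1 − 0.85) = 24.1 × 5.667.
[S] = 137 nM.

137 nM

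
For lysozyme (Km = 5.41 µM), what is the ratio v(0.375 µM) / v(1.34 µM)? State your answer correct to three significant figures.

0.327

The fractional saturations are [S]/(Km+[S]) = 1.34/6.750 = 0.1985 and 0.375/5.785 = 0.06482.
v₂/v₁ is just their ratio: 0.06482/0.1985 = 0.327.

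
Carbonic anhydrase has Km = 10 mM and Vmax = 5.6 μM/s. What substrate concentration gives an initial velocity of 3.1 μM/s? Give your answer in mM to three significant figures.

The required fractional saturation is v/Vmax = 3.1/5.6 = 0.5536.
Then [S]/(Km+[S]) = 0.5536 ⇒ [S] = 10 × 0.5536/(1 − 0.5536) = 12.4 mM.

12.4 mM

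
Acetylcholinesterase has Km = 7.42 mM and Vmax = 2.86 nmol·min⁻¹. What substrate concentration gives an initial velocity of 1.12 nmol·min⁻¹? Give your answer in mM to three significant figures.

4.78 mM

Rearranging v = Vmax[S]/(Km+[S]) gives [S] = Km·v/(Vmax − v).
[S] = 7.42 × 1.12 / (2.86 − 1.12) = 8.310/1.740 = 4.78 mM.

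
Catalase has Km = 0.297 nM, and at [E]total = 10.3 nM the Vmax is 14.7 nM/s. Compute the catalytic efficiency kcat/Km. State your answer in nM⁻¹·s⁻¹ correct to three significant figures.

kcat = Vmax/[E]total = 14.7/10.3 = 1.43 s⁻¹.
kcat/Km = 1.43/0.297 = 4.81 nM⁻¹·s⁻¹.

4.81 nM⁻¹·s⁻¹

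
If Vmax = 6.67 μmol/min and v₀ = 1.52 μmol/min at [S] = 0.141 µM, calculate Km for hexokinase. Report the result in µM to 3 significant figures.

From v = Vmax[S]/(Km+[S]), Km = [S](Vmax − v)/v.
Km = 0.141 × (6.67 − 1.52) / 1.52 = 0.7262/1.52 = 0.478 µM.

0.478 µM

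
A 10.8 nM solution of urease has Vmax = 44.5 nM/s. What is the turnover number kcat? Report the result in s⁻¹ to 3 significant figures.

kcat = Vmax/[E]total = 44.5 nM/s / 10.8 nM = 4.12 s⁻¹.

4.12 s⁻¹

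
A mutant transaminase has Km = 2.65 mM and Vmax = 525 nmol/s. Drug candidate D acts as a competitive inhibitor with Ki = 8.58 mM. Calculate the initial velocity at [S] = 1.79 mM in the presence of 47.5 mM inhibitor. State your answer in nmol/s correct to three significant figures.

49.2 nmol/s

With α = 1 + [I]/Ki = 1 + 47.5/8.58 = 6.536, the competitive rate law is v = Vmax[S] / (αKm + [S]).
v = 525×1.79 / (6.536×2.65 + 1.79) = 939.8/19.11 = 49.2 nmol/s.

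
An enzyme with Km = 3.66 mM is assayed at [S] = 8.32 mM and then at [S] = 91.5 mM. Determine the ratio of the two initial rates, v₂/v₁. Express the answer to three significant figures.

The fractional saturations are [S]/(Km+[S]) = 8.32/11.98 = 0.6945 and 91.5/95.16 = 0.9615.
v₂/v₁ is just their ratio: 0.9615/0.6945 = 1.38.

1.38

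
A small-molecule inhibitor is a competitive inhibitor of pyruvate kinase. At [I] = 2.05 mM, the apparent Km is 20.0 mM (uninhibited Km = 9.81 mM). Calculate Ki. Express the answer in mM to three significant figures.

1.97 mM

Competitive: Km,app = α·Km with α = 1 + [I]/Ki.
α = Km,app/Km = 20.0/9.81 = 2.039.
Ki = [I]/(α − 1) = 2.05/1.039 = 1.97 mM.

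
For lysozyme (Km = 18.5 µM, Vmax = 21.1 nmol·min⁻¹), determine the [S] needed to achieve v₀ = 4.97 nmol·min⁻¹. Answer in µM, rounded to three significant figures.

5.70 µM

Rearranging v = Vmax[S]/(Km+[S]) gives [S] = Km·v/(Vmax − v).
[S] = 18.5 × 4.97 / (21.1 − 4.97) = 91.94/16.13 = 5.70 µM.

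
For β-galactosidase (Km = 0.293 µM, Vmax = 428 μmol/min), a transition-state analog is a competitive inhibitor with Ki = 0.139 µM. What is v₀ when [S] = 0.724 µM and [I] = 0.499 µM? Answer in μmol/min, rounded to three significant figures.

150 μmol/min

With α = 1 + [I]/Ki = 1 + 0.499/0.139 = 4.590, the competitive rate law is v = Vmax[S] / (αKm + [S]).
v = 428×0.724 / (4.590×0.293 + 0.724) = 309.9/2.069 = 150 μmol/min.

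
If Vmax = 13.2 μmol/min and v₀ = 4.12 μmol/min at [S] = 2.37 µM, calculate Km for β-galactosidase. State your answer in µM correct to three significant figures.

5.22 µM

From v = Vmax[S]/(Km+[S]), Km = [S](Vmax − v)/v.
Km = 2.37 × (13.2 − 4.12) / 4.12 = 21.52/4.12 = 5.22 µM.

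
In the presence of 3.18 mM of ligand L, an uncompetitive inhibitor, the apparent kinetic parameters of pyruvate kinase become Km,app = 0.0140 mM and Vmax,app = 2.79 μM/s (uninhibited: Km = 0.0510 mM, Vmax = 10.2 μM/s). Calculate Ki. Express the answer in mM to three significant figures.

1.20 mM

Uncompetitive: Vmax,app = Vmax/α (and Km,app = Km/α) with α = 1 + [I]/Ki.
α = Vmax/Vmax,app = 10.2/2.79 = 3.656.
Since α = 1 + [I]/Ki, [I]/Ki = 3.656 − 1 = 2.656 and Ki = 3.18/2.656 = 1.20 mM.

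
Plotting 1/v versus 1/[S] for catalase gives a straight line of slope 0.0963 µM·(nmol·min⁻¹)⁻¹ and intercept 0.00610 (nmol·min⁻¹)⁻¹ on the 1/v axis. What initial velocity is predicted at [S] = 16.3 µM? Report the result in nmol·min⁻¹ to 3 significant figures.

The y-intercept is 1/Vmax, so Vmax = 1/0.00610 = 164 nmol·min⁻¹.
The slope is Km/Vmax, so Km = 0.0963 × 164 = 15.8 µM.
Then v = 164 × 16.3/(15.8 + 16.3) = 83.3 nmol·min⁻¹.

83.3 nmol·min⁻¹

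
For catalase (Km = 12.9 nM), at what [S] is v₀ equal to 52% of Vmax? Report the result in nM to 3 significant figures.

14.0 nM

v/Vmax = [S]/(Km+[S]) = 0.52, so [S] = Km·0.52/(1 − 0.52) = 12.9 × 1.083.
[S] = 14.0 nM.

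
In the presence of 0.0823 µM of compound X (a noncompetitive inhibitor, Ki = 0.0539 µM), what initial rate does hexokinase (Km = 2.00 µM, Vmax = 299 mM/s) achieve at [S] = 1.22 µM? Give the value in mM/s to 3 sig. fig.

44.8 mM/s

α = 1 + [I]/Ki = 1 + 0.0823/0.0539 = 2.527.
For a noncompetitive inhibitor, Vmax is reduced to Vmax/α while Km is unchanged: Km,app = 2.00 µM, Vmax,app = 118 mM/s.
v = Vmax,app·[S]/(Km,app + [S]) = 118 × 1.22/(2.00 + 1.22) = 44.8 mM/s.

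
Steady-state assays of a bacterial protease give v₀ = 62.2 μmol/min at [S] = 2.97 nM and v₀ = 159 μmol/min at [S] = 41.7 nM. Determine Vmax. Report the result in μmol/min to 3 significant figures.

181 μmol/min

From v = Vmax[S]/(Km+[S]), each point gives Vmax = v(Km+[S])/[S].
Equating: 62.2(Km+2.97)/2.97 = 159(Km+41.7)/41.7.
20.94·Km + 62.2 = 3.813·Km + 159, so (20.94 − 3.813)·Km = 159 − 62.2.
Km = 96.80/17.13 = 5.65 nM; then Vmax = 62.2(5.65+2.97)/2.97 = 181 μmol/min.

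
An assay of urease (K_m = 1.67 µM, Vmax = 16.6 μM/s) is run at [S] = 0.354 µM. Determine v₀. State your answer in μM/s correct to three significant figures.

2.90 μM/s

[S]/(Km+[S]) = 0.354/2.024 = 0.1749, the fractional saturation.
v = 0.1749 × Vmax = 0.1749 × 16.6 = 2.90 μM/s.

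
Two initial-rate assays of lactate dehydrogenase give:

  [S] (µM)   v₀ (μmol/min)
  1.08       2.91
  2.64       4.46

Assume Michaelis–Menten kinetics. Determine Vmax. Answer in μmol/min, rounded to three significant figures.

From v = Vmax[S]/(Km+[S]), each point gives Vmax = v(Km+[S])/[S].
Equating: 2.91(Km+1.08)/1.08 = 4.46(Km+2.64)/2.64.
2.694·Km + 2.91 = 1.689·Km + 4.46, so (2.694 − 1.689)·Km = 4.46 − 2.91.
Km = 1.550/1.005 = 1.54 µM; then Vmax = 2.91(1.54+1.08)/1.08 = 7.07 μmol/min.

7.07 μmol/min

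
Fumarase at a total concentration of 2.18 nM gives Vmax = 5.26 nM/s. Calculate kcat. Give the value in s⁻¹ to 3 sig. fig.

2.41 s⁻¹

kcat = Vmax/[E]total = 5.26 nM/s / 2.18 nM = 2.41 s⁻¹.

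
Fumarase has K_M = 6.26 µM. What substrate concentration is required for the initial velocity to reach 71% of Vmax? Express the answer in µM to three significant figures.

v/Vmax = [S]/(Km+[S]) = 0.71, so [S] = Km·0.71/(1 − 0.71) = 6.26 × 2.448.
[S] = 15.3 µM.

15.3 µM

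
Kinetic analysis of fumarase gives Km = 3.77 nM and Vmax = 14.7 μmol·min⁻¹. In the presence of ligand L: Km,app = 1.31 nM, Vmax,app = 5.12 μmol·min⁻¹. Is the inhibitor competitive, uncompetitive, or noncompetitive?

Both Km and Vmax decrease by the same factor (~2.87-fold) — characteristic of uncompetitive inhibition.

uncompetitive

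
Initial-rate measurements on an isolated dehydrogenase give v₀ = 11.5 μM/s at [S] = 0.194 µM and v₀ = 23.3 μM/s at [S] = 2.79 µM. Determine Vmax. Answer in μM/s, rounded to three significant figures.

25.2 μM/s

In reciprocal form, 1/v = (Km/Vmax)·(1/[S]) + 1/Vmax. The two points give (1/[S], 1/v) = (5.155, 0.08696) and (0.3584, 0.04292).
Slope = (0.08696 − 0.04292)/(5.155 − 0.3584) = 0.009182; intercept = 0.08696 − 0.009182×5.155 = 0.03963.
Vmax = 1/intercept = 25.2 μM/s; Km = slope × Vmax = 0.009182 × 25.2 = 0.232 µM.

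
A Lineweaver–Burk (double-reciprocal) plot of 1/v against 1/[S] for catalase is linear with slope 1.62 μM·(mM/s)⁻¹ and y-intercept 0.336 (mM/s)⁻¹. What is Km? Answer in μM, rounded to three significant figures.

4.82 μM

y-intercept = 1/Vmax ⇒ Vmax = 2.98 mM/s; slope = Km/Vmax ⇒ Km = slope × Vmax.
Km = 1.62 × 2.98 = 4.82 μM.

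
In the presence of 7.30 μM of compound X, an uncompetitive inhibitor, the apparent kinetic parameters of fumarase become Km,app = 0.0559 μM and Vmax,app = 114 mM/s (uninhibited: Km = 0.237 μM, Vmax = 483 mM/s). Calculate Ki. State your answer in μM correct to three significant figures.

2.26 μM

Uncompetitive: Vmax,app = Vmax/α (and Km,app = Km/α) with α = 1 + [I]/Ki.
α = Vmax/Vmax,app = 483/114 = 4.237.
Since α = 1 + [I]/Ki, [I]/Ki = 4.237 − 1 = 3.237 and Ki = 7.30/3.237 = 2.26 μM.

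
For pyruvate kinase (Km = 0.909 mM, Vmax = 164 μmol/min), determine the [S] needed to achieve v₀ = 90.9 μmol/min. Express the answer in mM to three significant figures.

1.13 mM

The required fractional saturation is v/Vmax = 90.9/164 = 0.5543.
Then [S]/(Km+[S]) = 0.5543 ⇒ [S] = 0.909 × 0.5543/(1 − 0.5543) = 1.13 mM.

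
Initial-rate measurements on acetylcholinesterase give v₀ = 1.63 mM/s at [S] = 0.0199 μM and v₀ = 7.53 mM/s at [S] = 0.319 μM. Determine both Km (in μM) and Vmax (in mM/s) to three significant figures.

Km = 0.101 μM; Vmax = 9.92 mM/s

In reciprocal form, 1/v = (Km/Vmax)·(1/[S]) + 1/Vmax. The two points give (1/[S], 1/v) = (50.25, 0.6135) and (3.135, 0.1328).
Slope = (0.6135 − 0.1328)/(50.25 − 3.135) = 0.01020; intercept = 0.6135 − 0.01020×50.25 = 0.1008.
Vmax = 1/intercept = 9.92 mM/s; Km = slope × Vmax = 0.01020 × 9.92 = 0.101 μM.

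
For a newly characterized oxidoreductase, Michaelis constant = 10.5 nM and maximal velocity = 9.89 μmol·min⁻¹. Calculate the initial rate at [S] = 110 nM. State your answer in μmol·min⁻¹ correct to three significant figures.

9.03 μmol·min⁻¹

v = Vmax·[S]/(Km + [S]) = 9.89 × 110 / (10.5 + 110)
  = 1088 / 120.5 = 9.03 μmol·min⁻¹.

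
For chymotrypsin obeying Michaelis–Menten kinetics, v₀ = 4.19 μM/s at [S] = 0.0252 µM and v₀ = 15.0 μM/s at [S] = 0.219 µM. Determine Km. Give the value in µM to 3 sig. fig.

From v = Vmax[S]/(Km+[S]), each point gives Vmax = v(Km+[S])/[S].
Equating: 4.19(Km+0.0252)/0.0252 = 15.0(Km+0.219)/0.219.
166.3·Km + 4.19 = 68.49·Km + 15.0, so (166.3 − 68.49)·Km = 15.0 − 4.19.
Km = 10.81/97.78 = 0.111 µM; then Vmax = 4.19(0.111+0.0252)/0.0252 = 22.6 μM/s.

0.111 µM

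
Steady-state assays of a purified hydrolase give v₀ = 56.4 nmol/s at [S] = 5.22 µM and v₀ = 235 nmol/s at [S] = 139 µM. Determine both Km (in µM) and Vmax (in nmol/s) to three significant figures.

In reciprocal form, 1/v = (Km/Vmax)·(1/[S]) + 1/Vmax. The two points give (1/[S], 1/v) = (0.1916, 0.01773) and (0.007194, 0.004255).
Slope = (0.01773 − 0.004255)/(0.1916 − 0.007194) = 0.07309; intercept = 0.01773 − 0.07309×0.1916 = 0.003730.
Vmax = 1/intercept = 268 nmol/s; Km = slope × Vmax = 0.07309 × 268 = 19.6 µM.

Km = 19.6 µM; Vmax = 268 nmol/s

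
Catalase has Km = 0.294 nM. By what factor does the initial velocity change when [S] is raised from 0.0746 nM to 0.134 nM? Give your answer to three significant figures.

1.55

Since Vmax cancels, v₂/v₁ = [S]₂(Km+[S]₁) / [S]₁(Km+[S]₂).
= 0.134×(0.294+0.0746) / (0.0746×(0.294+0.134)) = 0.04939/0.03193 = 1.55.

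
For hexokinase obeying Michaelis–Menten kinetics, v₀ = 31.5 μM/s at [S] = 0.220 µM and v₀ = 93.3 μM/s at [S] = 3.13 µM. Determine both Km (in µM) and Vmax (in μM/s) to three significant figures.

Km = 0.545 µM; Vmax = 110 μM/s

From v = Vmax[S]/(Km+[S]), each point gives Vmax = v(Km+[S])/[S].
Equating: 31.5(Km+0.220)/0.220 = 93.3(Km+3.13)/3.13.
143.2·Km + 31.5 = 29.81·Km + 93.3, so (143.2 − 29.81)·Km = 93.3 − 31.5.
Km = 61.80/113.4 = 0.545 µM; then Vmax = 31.5(0.545+0.220)/0.220 = 110 μM/s.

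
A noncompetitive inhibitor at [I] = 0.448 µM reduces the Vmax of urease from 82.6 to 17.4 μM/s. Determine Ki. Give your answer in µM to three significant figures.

Noncompetitive: Vmax,app = Vmax/α with α = 1 + [I]/Ki.
α = Vmax/Vmax,app = 82.6/17.4 = 4.747.
Since α = 1 + [I]/Ki, [I]/Ki = 4.747 − 1 = 3.747 and Ki = 0.448/3.747 = 0.120 µM.

0.120 µM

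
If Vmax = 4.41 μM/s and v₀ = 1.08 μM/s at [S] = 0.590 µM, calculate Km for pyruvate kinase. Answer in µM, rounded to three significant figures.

1.82 µM

v/Vmax = 1.08/4.41 = 0.2449 = [S]/(Km+[S]).
So Km + [S] = [S]/0.2449 = 2.409 µM, giving Km = 2.409 − 0.590 = 1.82 µM.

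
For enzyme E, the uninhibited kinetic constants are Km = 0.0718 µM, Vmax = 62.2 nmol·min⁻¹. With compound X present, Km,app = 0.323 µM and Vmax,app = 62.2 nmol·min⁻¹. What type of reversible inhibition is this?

competitive

Km increases (0.0718 → 0.323 µM) while Vmax is unchanged — the hallmark of competitive inhibition.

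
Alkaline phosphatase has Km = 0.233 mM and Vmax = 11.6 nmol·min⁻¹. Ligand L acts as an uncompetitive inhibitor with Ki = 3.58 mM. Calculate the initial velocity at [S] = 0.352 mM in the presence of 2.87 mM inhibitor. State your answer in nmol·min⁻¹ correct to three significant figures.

α = 1 + [I]/Ki = 1 + 2.87/3.58 = 1.802.
For an uncompetitive inhibitor, both parameters are divided by α, giving Vmax/α and Km/α: Km,app = 0.129 mM, Vmax,app = 6.44 nmol·min⁻¹.
v = Vmax,app·[S]/(Km,app + [S]) = 6.44 × 0.352/(0.129 + 0.352) = 4.71 nmol·min⁻¹.

4.71 nmol·min⁻¹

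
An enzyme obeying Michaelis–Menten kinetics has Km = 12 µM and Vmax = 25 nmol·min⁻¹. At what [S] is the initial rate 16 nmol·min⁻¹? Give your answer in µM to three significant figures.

21.3 µM

Rearranging v = Vmax[S]/(Km+[S]) gives [S] = Km·v/(Vmax − v).
[S] = 12 × 16 / (25 − 16) = 192.0/9.000 = 21.3 µM.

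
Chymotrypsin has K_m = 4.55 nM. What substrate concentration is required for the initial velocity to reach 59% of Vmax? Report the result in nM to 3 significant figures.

v/Vmax = [S]/(Km+[S]) = 0.59, so [S] = Km·0.59/(1 − 0.59) = 4.55 × 1.439.
[S] = 6.55 nM.

6.55 nM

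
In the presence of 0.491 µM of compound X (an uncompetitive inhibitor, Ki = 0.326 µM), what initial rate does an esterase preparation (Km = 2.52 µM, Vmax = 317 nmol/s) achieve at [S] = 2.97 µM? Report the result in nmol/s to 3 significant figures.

α = 1 + [I]/Ki = 1 + 0.491/0.326 = 2.506.
For an uncompetitive inhibitor, both parameters are divided by α, giving Vmax/α and Km/α: Km,app = 1.01 µM, Vmax,app = 126 nmol/s.
v = Vmax,app·[S]/(Km,app + [S]) = 126 × 2.97/(1.01 + 2.97) = 94.5 nmol/s.

94.5 nmol/s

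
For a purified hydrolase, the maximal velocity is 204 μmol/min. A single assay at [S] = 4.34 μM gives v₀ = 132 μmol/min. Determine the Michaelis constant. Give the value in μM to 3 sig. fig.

2.37 μM

From v = Vmax[S]/(Km+[S]), Km = [S](Vmax − v)/v.
Km = 4.34 × (204 − 132) / 132 = 312.5/132 = 2.37 μM.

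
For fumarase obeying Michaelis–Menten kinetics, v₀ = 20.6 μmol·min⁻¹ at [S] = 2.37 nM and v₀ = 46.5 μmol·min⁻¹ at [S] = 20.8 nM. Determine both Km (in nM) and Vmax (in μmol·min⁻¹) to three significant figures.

In reciprocal form, 1/v = (Km/Vmax)·(1/[S]) + 1/Vmax. The two points give (1/[S], 1/v) = (0.4219, 0.04854) and (0.04808, 0.02151).
Slope = (0.04854 − 0.02151)/(0.4219 − 0.04808) = 0.07232; intercept = 0.04854 − 0.07232×0.4219 = 0.01803.
Vmax = 1/intercept = 55.5 μmol·min⁻¹; Km = slope × Vmax = 0.07232 × 55.5 = 4.01 nM.

Km = 4.01 nM; Vmax = 55.5 μmol·min⁻¹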